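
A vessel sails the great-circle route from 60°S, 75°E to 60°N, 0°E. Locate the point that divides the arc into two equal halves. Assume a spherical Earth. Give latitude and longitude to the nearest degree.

The haversine formula gives a central angle δ ≈ 2.326 rad (133.3°) between the endpoints.
Interpolate at f = 1/2 with slerp weights a = sin((1−f)δ)/sin δ ≈ 1.260, b = sin(fδ)/sin δ ≈ 1.260.
p = a·p₁ + b·p₂ ≈ (0.793, 0.609, 0.000); φ = arcsin(p_z) ≈ 0.00°, λ = atan2(p_y, p_x) ≈ 37.50°.

≈ 0°N, 38°E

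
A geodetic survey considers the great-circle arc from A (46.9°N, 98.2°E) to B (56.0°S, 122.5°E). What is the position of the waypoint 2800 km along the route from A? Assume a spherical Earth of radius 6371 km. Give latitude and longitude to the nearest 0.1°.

≈ (22.2°N, 104.5°E)

The haversine formula gives a central angle δ ≈ 1.831 rad (104.9°) between the endpoints. The total great-circle distance is δ·R ≈ 1.831 × 6371 ≈ 11664 km, so the target fraction is f = 2800/11664 ≈ 0.240.
Interpolate at f ≈ 0.240 with slerp weights a = sin((1−f)δ)/sin δ ≈ 1.018, b = sin(fδ)/sin δ ≈ 0.440.
p = a·p₁ + b·p₂ ≈ (-0.232, 0.896, 0.378); φ = arcsin(p_z) ≈ 22.24°, λ = atan2(p_y, p_x) ≈ 104.48°.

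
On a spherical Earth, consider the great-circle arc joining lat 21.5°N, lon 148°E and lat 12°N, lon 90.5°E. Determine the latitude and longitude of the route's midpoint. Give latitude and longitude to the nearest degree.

Write both endpoints as unit vectors p₁, p₂ with components (cos φ cos λ, cos φ sin λ, sin φ).
The central angle between the endpoints is δ = arccos(p₁·p₂) ≈ 0.970 rad (55.6°).
Interpolate at f = 1/2 with slerp weights a = sin((1−f)δ)/sin δ ≈ 0.565, b = sin(fδ)/sin δ ≈ 0.565.
p = a·p₁ + b·p₂ ≈ (-0.451, 0.831, 0.325); φ = arcsin(p_z) ≈ 18.94°, λ = atan2(p_y, p_x) ≈ 118.46°.

≈ lat 19°N, lon 118°E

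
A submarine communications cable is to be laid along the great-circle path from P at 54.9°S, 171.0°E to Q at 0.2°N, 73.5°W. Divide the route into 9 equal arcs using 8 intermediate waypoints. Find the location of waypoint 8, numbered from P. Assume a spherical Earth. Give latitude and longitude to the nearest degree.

Write both endpoints as unit vectors p₁, p₂ with components (cos φ cos λ, cos φ sin λ, sin φ).
The central angle between the endpoints is δ = arccos(p₁·p₂) ≈ 1.824 rad (104.5°).
Interpolate at f = 8/9 with slerp weights a = sin((1−f)δ)/sin δ ≈ 0.208, b = sin(fδ)/sin δ ≈ 1.032.
p = a·p₁ + b·p₂ ≈ (0.175, -0.970, -0.166); φ = arcsin(p_z) ≈ -9.58°, λ = atan2(p_y, p_x) ≈ -79.78°.

≈ 10°S, 80°W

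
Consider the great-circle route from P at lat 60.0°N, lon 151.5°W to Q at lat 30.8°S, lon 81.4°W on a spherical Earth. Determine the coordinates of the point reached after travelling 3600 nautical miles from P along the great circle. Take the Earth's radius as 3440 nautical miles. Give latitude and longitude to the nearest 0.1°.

The haversine formula gives a central angle δ ≈ 1.873 rad (107.3°) between the endpoints. The total great-circle distance is δ·R ≈ 1.873 × 3440 ≈ 6442 nmi, so the target fraction is f = 3600/6442 ≈ 0.559.
Interpolate at f ≈ 0.559 with slerp weights a = sin((1−f)δ)/sin δ ≈ 0.770, b = sin(fδ)/sin δ ≈ 0.907.
p = a·p₁ + b·p₂ ≈ (-0.222, -0.954, 0.203); φ = arcsin(p_z) ≈ 11.69°, λ = atan2(p_y, p_x) ≈ -103.10°.

≈ lat 11.7°N, lon 103.1°W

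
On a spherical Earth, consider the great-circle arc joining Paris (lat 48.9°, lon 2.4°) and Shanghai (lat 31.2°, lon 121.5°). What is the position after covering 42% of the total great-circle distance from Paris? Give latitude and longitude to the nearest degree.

≈ lat 60°, lon 62°

Convert each endpoint to a unit vector on the sphere (x = cos φ cos λ, y = cos φ sin λ, z = sin φ).
The central angle between the endpoints is δ = arccos(p₁·p₂) ≈ 1.454 rad (83.3°).
Interpolate at f = 0.42 with slerp weights a = sin((1−f)δ)/sin δ ≈ 0.752, b = sin(fδ)/sin δ ≈ 0.577.
p = a·p₁ + b·p₂ ≈ (0.236, 0.442, 0.866); φ = arcsin(p_z) ≈ 59.95°, λ = atan2(p_y, p_x) ≈ 61.90°.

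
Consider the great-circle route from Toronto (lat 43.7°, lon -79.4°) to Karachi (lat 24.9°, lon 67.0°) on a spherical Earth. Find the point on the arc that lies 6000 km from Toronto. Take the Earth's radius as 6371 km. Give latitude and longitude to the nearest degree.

≈ lat 65°, lon 18°

Write both endpoints as unit vectors p₁, p₂ with components (cos φ cos λ, cos φ sin λ, sin φ).
The central angle between the endpoints is δ = arccos(p₁·p₂) ≈ 1.829 rad (104.8°). The total great-circle distance is δ·R ≈ 1.829 × 6371 ≈ 11652 km, so the target fraction is f = 6000/11652 ≈ 0.515.
Interpolate at f ≈ 0.515 with slerp weights a = sin((1−f)δ)/sin δ ≈ 0.802, b = sin(fδ)/sin δ ≈ 0.836.
p = a·p₁ + b·p₂ ≈ (0.403, 0.128, 0.906); φ = arcsin(p_z) ≈ 64.98°, λ = atan2(p_y, p_x) ≈ 17.67°.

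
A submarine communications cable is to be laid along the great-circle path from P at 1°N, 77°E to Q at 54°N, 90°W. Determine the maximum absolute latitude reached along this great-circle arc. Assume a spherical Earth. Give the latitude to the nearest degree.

≈ 81°N

The great circle lies in the plane with unit normal n̂ = (p₁ × p₂)/|p₁ × p₂|.
Here n̂_z ≈ -0.159; the vertex latitude is φ_max = arccos|n̂_z| ≈ 80.8°.
Check via Clairaut: cos φ_max = |cos φ₁| · sin C = cos(1.0°)·sin(9.2°) ≈ 0.159, again giving ≈ 80.8°.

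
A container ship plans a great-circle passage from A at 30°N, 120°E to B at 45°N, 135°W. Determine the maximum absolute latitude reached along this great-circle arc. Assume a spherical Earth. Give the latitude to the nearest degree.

≈ 53°N

The great circle lies in the plane with unit normal n̂ = (p₁ × p₂)/|p₁ × p₂|.
Here n̂_z ≈ +0.603; the vertex latitude is φ_max = arccos|n̂_z| ≈ 52.9°.
Check via Clairaut: cos φ_max = |cos φ₁| · sin C = cos(30.0°)·sin(44.1°) ≈ 0.603, again giving ≈ 52.9°.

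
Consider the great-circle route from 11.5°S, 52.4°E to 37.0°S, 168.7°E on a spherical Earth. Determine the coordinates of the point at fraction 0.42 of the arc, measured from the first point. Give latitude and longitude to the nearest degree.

Convert each endpoint to a unit vector on the sphere (x = cos φ cos λ, y = cos φ sin λ, z = sin φ).
The central angle between the endpoints is δ = arccos(p₁·p₂) ≈ 1.800 rad (103.1°).
Interpolate at f = 0.42 with slerp weights a = sin((1−f)δ)/sin δ ≈ 0.887, b = sin(fδ)/sin δ ≈ 0.704.
p = a·p₁ + b·p₂ ≈ (-0.021, 0.799, -0.601); φ = arcsin(p_z) ≈ -36.92°, λ = atan2(p_y, p_x) ≈ 91.50°.

≈ 37°S, 92°E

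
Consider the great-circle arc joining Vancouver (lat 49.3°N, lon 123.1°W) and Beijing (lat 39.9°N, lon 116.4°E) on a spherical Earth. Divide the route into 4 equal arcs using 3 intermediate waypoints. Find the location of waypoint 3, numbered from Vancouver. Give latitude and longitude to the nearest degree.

Convert each endpoint to a unit vector on the sphere (x = cos φ cos λ, y = cos φ sin λ, z = sin φ).
The central angle between the endpoints is δ = arccos(p₁·p₂) ≈ 1.336 rad (76.6°).
Interpolate at f = 3/4 with slerp weights a = sin((1−f)δ)/sin δ ≈ 0.337, b = sin(fδ)/sin δ ≈ 0.866.
p = a·p₁ + b·p₂ ≈ (-0.416, 0.411, 0.811); φ = arcsin(p_z) ≈ 54.22°, λ = atan2(p_y, p_x) ≈ 135.30°.

≈ lat 54°N, lon 135°E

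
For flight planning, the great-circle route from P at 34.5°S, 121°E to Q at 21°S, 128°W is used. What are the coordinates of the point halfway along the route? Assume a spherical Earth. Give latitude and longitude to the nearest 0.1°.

Write both endpoints as unit vectors p₁, p₂ with components (cos φ cos λ, cos φ sin λ, sin φ).
The central angle between the endpoints is δ = arccos(p₁·p₂) ≈ 1.644 rad (94.2°).
Interpolate at f = 1/2 with slerp weights a = sin((1−f)δ)/sin δ ≈ 0.734, b = sin(fδ)/sin δ ≈ 0.734.
p = a·p₁ + b·p₂ ≈ (-0.734, -0.021, -0.679); φ = arcsin(p_z) ≈ -42.77°, λ = atan2(p_y, p_x) ≈ -178.32°.

≈ 42.8°S, 178.3°W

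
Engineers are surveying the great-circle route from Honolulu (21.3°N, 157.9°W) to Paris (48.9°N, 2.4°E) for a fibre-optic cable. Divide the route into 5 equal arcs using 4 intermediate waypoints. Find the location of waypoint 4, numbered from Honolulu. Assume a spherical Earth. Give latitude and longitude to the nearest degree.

Convert each endpoint to a unit vector on the sphere (x = cos φ cos λ, y = cos φ sin λ, z = sin φ).
The central angle between the endpoints is δ = arccos(p₁·p₂) ≈ 1.879 rad (107.6°).
Interpolate at f = 4/5 with slerp weights a = sin((1−f)δ)/sin δ ≈ 0.385, b = sin(fδ)/sin δ ≈ 1.047.
p = a·p₁ + b·p₂ ≈ (0.355, -0.106, 0.929); φ = arcsin(p_z) ≈ 68.24°, λ = atan2(p_y, p_x) ≈ -16.64°.

≈ 68°N, 17°W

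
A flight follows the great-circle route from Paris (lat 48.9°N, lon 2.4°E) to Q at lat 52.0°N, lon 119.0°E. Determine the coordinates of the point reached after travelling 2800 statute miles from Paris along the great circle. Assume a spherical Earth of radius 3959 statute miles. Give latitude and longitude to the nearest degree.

Convert each endpoint to a unit vector on the sphere (x = cos φ cos λ, y = cos φ sin λ, z = sin φ).
The central angle between the endpoints is δ = arccos(p₁·p₂) ≈ 1.145 rad (65.6°). The total great-circle distance is δ·R ≈ 1.145 × 3959 ≈ 4535 mi, so the target fraction is f = 2800/4535 ≈ 0.617.
Interpolate at f ≈ 0.617 with slerp weights a = sin((1−f)δ)/sin δ ≈ 0.466, b = sin(fδ)/sin δ ≈ 0.713.
p = a·p₁ + b·p₂ ≈ (0.093, 0.397, 0.913); φ = arcsin(p_z) ≈ 65.94°, λ = atan2(p_y, p_x) ≈ 76.80°.

≈ lat 66°N, lon 77°E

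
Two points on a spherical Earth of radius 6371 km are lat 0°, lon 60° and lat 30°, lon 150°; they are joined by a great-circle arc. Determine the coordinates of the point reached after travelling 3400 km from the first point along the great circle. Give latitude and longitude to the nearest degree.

Write both endpoints as unit vectors p₁, p₂ with components (cos φ cos λ, cos φ sin λ, sin φ).
The central angle between the endpoints is δ = arccos(p₁·p₂) ≈ 1.571 rad (90.0°). The total great-circle distance is δ·R ≈ 1.571 × 6371 ≈ 10008 km, so the target fraction is f = 3400/10008 ≈ 0.340.
Interpolate at f ≈ 0.340 with slerp weights a = sin((1−f)δ)/sin δ ≈ 0.861, b = sin(fδ)/sin δ ≈ 0.509.
p = a·p₁ + b·p₂ ≈ (0.049, 0.966, 0.254); φ = arcsin(p_z) ≈ 14.73°, λ = atan2(p_y, p_x) ≈ 87.10°.

≈ lat 15°, lon 87°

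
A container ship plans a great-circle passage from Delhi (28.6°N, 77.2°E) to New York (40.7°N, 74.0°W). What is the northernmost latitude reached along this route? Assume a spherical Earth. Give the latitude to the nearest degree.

≈ 71°N

The great circle lies in the plane with unit normal n̂ = (p₁ × p₂)/|p₁ × p₂|.
Here n̂_z ≈ -0.333; the vertex latitude is φ_max = arccos|n̂_z| ≈ 70.5°.
Check via Clairaut: cos φ_max = |cos φ₁| · sin C = cos(28.6°)·sin(22.3°) ≈ 0.333, again giving ≈ 70.5°.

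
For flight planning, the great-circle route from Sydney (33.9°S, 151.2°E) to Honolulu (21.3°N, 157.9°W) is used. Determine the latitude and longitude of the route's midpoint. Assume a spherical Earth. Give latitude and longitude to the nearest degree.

≈ 7°S, 178°E

Write both endpoints as unit vectors p₁, p₂ with components (cos φ cos λ, cos φ sin λ, sin φ).
The central angle between the endpoints is δ = arccos(p₁·p₂) ≈ 1.282 rad (73.4°).
Interpolate at f = 1/2 with slerp weights a = sin((1−f)δ)/sin δ ≈ 0.624, b = sin(fδ)/sin δ ≈ 0.624.
p = a·p₁ + b·p₂ ≈ (-0.992, 0.031, -0.121); φ = arcsin(p_z) ≈ -6.97°, λ = atan2(p_y, p_x) ≈ 178.22°.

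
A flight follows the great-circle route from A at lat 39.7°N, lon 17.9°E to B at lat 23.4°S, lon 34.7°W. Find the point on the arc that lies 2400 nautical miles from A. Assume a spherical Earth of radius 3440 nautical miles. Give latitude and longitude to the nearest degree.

From cos δ = sin φ₁ sin φ₂ + cos φ₁ cos φ₂ cos Δλ, the central angle is δ ≈ 1.395 rad (79.9°). The total great-circle distance is δ·R ≈ 1.395 × 3440 ≈ 4798 nmi, so the target fraction is f = 2400/4798 ≈ 0.500.
Interpolate at f ≈ 0.500 with slerp weights a = sin((1−f)δ)/sin δ ≈ 0.652, b = sin(fδ)/sin δ ≈ 0.653.
p = a·p₁ + b·p₂ ≈ (0.970, -0.187, 0.157); φ = arcsin(p_z) ≈ 9.05°, λ = atan2(p_y, p_x) ≈ -10.90°.

≈ lat 9°N, lon 11°W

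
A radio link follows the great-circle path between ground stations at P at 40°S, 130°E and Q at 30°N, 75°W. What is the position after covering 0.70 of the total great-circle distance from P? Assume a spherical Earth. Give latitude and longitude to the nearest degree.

≈ 0°N, 113°W

Write both endpoints as unit vectors p₁, p₂ with components (cos φ cos λ, cos φ sin λ, sin φ).
The central angle between the endpoints is δ = arccos(p₁·p₂) ≈ 2.746 rad (157.3°).
Interpolate at f = 0.70 with slerp weights a = sin((1−f)δ)/sin δ ≈ 1.902, b = sin(fδ)/sin δ ≈ 2.435.
p = a·p₁ + b·p₂ ≈ (-0.391, -0.920, -0.005); φ = arcsin(p_z) ≈ -0.31°, λ = atan2(p_y, p_x) ≈ -113.02°.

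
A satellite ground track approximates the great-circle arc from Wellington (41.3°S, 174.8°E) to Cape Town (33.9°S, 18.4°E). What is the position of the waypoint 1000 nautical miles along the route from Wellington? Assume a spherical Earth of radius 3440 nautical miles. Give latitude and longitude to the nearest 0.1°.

≈ (56.6°S, 164.6°E)

Write both endpoints as unit vectors p₁, p₂ with components (cos φ cos λ, cos φ sin λ, sin φ).
The central angle between the endpoints is δ = arccos(p₁·p₂) ≈ 1.776 rad (101.7°). The total great-circle distance is δ·R ≈ 1.776 × 3440 ≈ 6108 nmi, so the target fraction is f = 1000/6108 ≈ 0.164.
Interpolate at f ≈ 0.164 with slerp weights a = sin((1−f)δ)/sin δ ≈ 1.018, b = sin(fδ)/sin δ ≈ 0.293.
p = a·p₁ + b·p₂ ≈ (-0.531, 0.146, -0.835); φ = arcsin(p_z) ≈ -56.60°, λ = atan2(p_y, p_x) ≈ 164.62°.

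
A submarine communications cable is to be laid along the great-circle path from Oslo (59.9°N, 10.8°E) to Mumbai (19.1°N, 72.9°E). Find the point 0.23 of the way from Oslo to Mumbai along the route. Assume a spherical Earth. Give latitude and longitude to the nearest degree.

The haversine formula gives a central angle δ ≈ 1.042 rad (59.7°) between the endpoints.
Interpolate at f = 0.23 with slerp weights a = sin((1−f)δ)/sin δ ≈ 0.833, b = sin(fδ)/sin δ ≈ 0.275.
p = a·p₁ + b·p₂ ≈ (0.487, 0.327, 0.810); φ = arcsin(p_z) ≈ 54.13°, λ = atan2(p_y, p_x) ≈ 33.86°.

≈ (54°N, 34°E)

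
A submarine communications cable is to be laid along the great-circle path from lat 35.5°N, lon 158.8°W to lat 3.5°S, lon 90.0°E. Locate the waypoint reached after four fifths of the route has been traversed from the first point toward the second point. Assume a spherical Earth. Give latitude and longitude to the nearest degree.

≈ lat 9°N, lon 108°E

Write both endpoints as unit vectors p₁, p₂ with components (cos φ cos λ, cos φ sin λ, sin φ).
The central angle between the endpoints is δ = arccos(p₁·p₂) ≈ 1.906 rad (109.2°).
Interpolate at f = 4/5 with slerp weights a = sin((1−f)δ)/sin δ ≈ 0.394, b = sin(fδ)/sin δ ≈ 1.058.
p = a·p₁ + b·p₂ ≈ (-0.299, 0.940, 0.164); φ = arcsin(p_z) ≈ 9.45°, λ = atan2(p_y, p_x) ≈ 107.65°.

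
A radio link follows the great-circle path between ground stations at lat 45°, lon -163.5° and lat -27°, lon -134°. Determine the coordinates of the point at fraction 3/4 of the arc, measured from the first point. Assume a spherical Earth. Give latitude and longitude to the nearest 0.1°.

≈ lat -8.9°, lon -140.8°

Write both endpoints as unit vectors p₁, p₂ with components (cos φ cos λ, cos φ sin λ, sin φ).
The central angle between the endpoints is δ = arccos(p₁·p₂) ≈ 1.341 rad (76.9°).
Interpolate at f = 3/4 with slerp weights a = sin((1−f)δ)/sin δ ≈ 0.338, b = sin(fδ)/sin δ ≈ 0.867.
p = a·p₁ + b·p₂ ≈ (-0.766, -0.624, -0.155); φ = arcsin(p_z) ≈ -8.91°, λ = atan2(p_y, p_x) ≈ -140.84°.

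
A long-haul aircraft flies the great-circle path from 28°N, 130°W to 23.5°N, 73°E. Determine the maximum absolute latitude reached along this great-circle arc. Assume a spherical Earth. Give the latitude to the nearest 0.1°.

The great circle lies in the plane with unit normal n̂ = (p₁ × p₂)/|p₁ × p₂|.
Here n̂_z ≈ -0.381; the vertex latitude is φ_max = arccos|n̂_z| ≈ 67.6°.

≈ 67.6°N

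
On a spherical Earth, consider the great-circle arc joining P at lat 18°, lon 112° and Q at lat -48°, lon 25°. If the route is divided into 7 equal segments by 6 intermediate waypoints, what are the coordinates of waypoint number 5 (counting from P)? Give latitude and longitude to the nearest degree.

≈ lat -35°, lon 60°

The haversine formula gives a central angle δ ≈ 1.768 rad (101.3°) between the endpoints.
Interpolate at f = 5/7 with slerp weights a = sin((1−f)δ)/sin δ ≈ 0.494, b = sin(fδ)/sin δ ≈ 0.972.
p = a·p₁ + b·p₂ ≈ (0.414, 0.710, -0.570); φ = arcsin(p_z) ≈ -34.73°, λ = atan2(p_y, p_x) ≈ 59.79°.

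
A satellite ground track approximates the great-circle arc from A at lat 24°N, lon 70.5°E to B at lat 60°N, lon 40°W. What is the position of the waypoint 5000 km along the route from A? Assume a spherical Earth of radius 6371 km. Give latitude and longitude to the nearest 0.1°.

Write both endpoints as unit vectors p₁, p₂ with components (cos φ cos λ, cos φ sin λ, sin φ).
The central angle between the endpoints is δ = arccos(p₁·p₂) ≈ 1.377 rad (78.9°). The total great-circle distance is δ·R ≈ 1.377 × 6371 ≈ 8775 km, so the target fraction is f = 5000/8775 ≈ 0.570.
Interpolate at f ≈ 0.570 with slerp weights a = sin((1−f)δ)/sin δ ≈ 0.569, b = sin(fδ)/sin δ ≈ 0.720.
p = a·p₁ + b·p₂ ≈ (0.449, 0.259, 0.855); φ = arcsin(p_z) ≈ 58.77°, λ = atan2(p_y, p_x) ≈ 29.92°.

≈ lat 58.8°N, lon 29.9°E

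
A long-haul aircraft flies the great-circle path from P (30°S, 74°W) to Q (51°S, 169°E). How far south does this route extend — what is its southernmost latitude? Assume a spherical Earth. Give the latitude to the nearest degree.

≈ 61°S

The great circle lies in the plane with unit normal n̂ = (p₁ × p₂)/|p₁ × p₂|.
Here n̂_z ≈ -0.491; the vertex latitude is φ_max = arccos|n̂_z| ≈ 60.6°.
Check via Clairaut: cos φ_max = |cos φ₁| · sin C = cos(30.0°)·sin(145.5°) ≈ 0.491, again giving ≈ 60.6°.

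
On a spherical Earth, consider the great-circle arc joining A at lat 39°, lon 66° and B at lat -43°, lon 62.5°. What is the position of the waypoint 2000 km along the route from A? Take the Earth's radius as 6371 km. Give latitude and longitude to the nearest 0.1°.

≈ lat 21.0°, lon 65.1°

Convert each endpoint to a unit vector on the sphere (x = cos φ cos λ, y = cos φ sin λ, z = sin φ).
The central angle between the endpoints is δ = arccos(p₁·p₂) ≈ 1.432 rad (82.1°). The total great-circle distance is δ·R ≈ 1.432 × 6371 ≈ 9125 km, so the target fraction is f = 2000/9125 ≈ 0.219.
Interpolate at f ≈ 0.219 with slerp weights a = sin((1−f)δ)/sin δ ≈ 0.908, b = sin(fδ)/sin δ ≈ 0.312.
p = a·p₁ + b·p₂ ≈ (0.392, 0.847, 0.359); φ = arcsin(p_z) ≈ 21.03°, λ = atan2(p_y, p_x) ≈ 65.15°.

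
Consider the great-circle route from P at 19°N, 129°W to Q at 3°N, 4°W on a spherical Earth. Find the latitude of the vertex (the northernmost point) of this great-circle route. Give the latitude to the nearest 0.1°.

≈ 24.7°N

The great circle lies in the plane with unit normal n̂ = (p₁ × p₂)/|p₁ × p₂|.
Here n̂_z ≈ +0.908; the vertex latitude is φ_max = arccos|n̂_z| ≈ 24.7°.
Check via Clairaut: cos φ_max = |cos φ₁| · sin C = cos(19.0°)·sin(73.9°) ≈ 0.908, again giving ≈ 24.7°.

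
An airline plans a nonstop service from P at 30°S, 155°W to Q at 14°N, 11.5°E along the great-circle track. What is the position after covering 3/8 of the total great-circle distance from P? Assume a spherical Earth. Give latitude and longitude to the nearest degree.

Write both endpoints as unit vectors p₁, p₂ with components (cos φ cos λ, cos φ sin λ, sin φ).
The central angle between the endpoints is δ = arccos(p₁·p₂) ≈ 2.788 rad (159.7°).
Interpolate at f = 3/8 with slerp weights a = sin((1−f)δ)/sin δ ≈ 2.844, b = sin(fδ)/sin δ ≈ 2.497.
p = a·p₁ + b·p₂ ≈ (0.142, -0.558, -0.818); φ = arcsin(p_z) ≈ -54.86°, λ = atan2(p_y, p_x) ≈ -75.71°.

≈ 55°S, 76°W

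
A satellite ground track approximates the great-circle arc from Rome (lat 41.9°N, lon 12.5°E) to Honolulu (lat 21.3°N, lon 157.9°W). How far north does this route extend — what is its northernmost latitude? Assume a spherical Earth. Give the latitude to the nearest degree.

The great circle lies in the plane with unit normal n̂ = (p₁ × p₂)/|p₁ × p₂|.
Here n̂_z ≈ -0.129; the vertex latitude is φ_max = arccos|n̂_z| ≈ 82.6°.

≈ 83°N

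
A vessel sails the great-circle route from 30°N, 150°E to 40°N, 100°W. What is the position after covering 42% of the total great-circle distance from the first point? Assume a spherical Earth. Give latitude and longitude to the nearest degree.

Convert each endpoint to a unit vector on the sphere (x = cos φ cos λ, y = cos φ sin λ, z = sin φ).
The central angle between the endpoints is δ = arccos(p₁·p₂) ≈ 1.476 rad (84.6°).
Interpolate at f = 0.42 with slerp weights a = sin((1−f)δ)/sin δ ≈ 0.759, b = sin(fδ)/sin δ ≈ 0.584.
p = a·p₁ + b·p₂ ≈ (-0.647, -0.112, 0.755); φ = arcsin(p_z) ≈ 48.98°, λ = atan2(p_y, p_x) ≈ -170.20°.

≈ 49°N, 170°W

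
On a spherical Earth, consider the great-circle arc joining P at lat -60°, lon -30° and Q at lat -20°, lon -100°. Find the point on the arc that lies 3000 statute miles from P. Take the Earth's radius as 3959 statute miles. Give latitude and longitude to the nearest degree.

From cos δ = sin φ₁ sin φ₂ + cos φ₁ cos φ₂ cos Δλ, the central angle is δ ≈ 1.096 rad (62.8°). The total great-circle distance is δ·R ≈ 1.096 × 3959 ≈ 4340 mi, so the target fraction is f = 3000/4340 ≈ 0.691.
Interpolate at f ≈ 0.691 with slerp weights a = sin((1−f)δ)/sin δ ≈ 0.373, b = sin(fδ)/sin δ ≈ 0.773.
p = a·p₁ + b·p₂ ≈ (0.036, -0.808, -0.588); φ = arcsin(p_z) ≈ -35.99°, λ = atan2(p_y, p_x) ≈ -87.48°.

≈ lat -36°, lon -87°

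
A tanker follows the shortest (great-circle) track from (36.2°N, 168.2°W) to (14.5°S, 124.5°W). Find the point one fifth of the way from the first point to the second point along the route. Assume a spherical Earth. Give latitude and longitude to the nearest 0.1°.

Write both endpoints as unit vectors p₁, p₂ with components (cos φ cos λ, cos φ sin λ, sin φ).
The central angle between the endpoints is δ = arccos(p₁·p₂) ≈ 1.141 rad (65.4°).
Interpolate at f = 1/5 with slerp weights a = sin((1−f)δ)/sin δ ≈ 0.870, b = sin(fδ)/sin δ ≈ 0.249.
p = a·p₁ + b·p₂ ≈ (-0.824, -0.342, 0.452); φ = arcsin(p_z) ≈ 26.85°, λ = atan2(p_y, p_x) ≈ -157.45°.

≈ (26.9°N, 157.4°W)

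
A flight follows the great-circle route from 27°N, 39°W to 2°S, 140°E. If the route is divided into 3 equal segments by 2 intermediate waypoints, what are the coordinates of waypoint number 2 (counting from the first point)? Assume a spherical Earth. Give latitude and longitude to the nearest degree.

Convert each endpoint to a unit vector on the sphere (x = cos φ cos λ, y = cos φ sin λ, z = sin φ).
The central angle between the endpoints is δ = arccos(p₁·p₂) ≈ 2.705 rad (155.0°).
Interpolate at f = 2/3 with slerp weights a = sin((1−f)δ)/sin δ ≈ 1.855, b = sin(fδ)/sin δ ≈ 2.301.
p = a·p₁ + b·p₂ ≈ (-0.477, 0.438, 0.762); φ = arcsin(p_z) ≈ 49.61°, λ = atan2(p_y, p_x) ≈ 137.45°.

≈ 50°N, 137°E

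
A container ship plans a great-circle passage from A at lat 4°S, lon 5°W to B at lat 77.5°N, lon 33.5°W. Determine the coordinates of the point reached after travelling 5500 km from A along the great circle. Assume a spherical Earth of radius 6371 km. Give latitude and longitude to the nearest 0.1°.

≈ lat 45.1°N, lon 11.4°W

Write both endpoints as unit vectors p₁, p₂ with components (cos φ cos λ, cos φ sin λ, sin φ).
The central angle between the endpoints is δ = arccos(p₁·p₂) ≈ 1.449 rad (83.0°). The total great-circle distance is δ·R ≈ 1.449 × 6371 ≈ 9231 km, so the target fraction is f = 5500/9231 ≈ 0.596.
Interpolate at f ≈ 0.596 with slerp weights a = sin((1−f)δ)/sin δ ≈ 0.557, b = sin(fδ)/sin δ ≈ 0.766.
p = a·p₁ + b·p₂ ≈ (0.692, -0.140, 0.709); φ = arcsin(p_z) ≈ 45.13°, λ = atan2(p_y, p_x) ≈ -11.44°.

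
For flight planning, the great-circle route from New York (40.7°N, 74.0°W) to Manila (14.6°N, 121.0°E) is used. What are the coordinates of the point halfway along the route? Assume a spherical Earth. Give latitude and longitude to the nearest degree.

≈ (71°N, 161°E)

From cos δ = sin φ₁ sin φ₂ + cos φ₁ cos φ₂ cos Δλ, the central angle is δ ≈ 2.146 rad (123.0°).
Interpolate at f = 1/2 with slerp weights a = sin((1−f)δ)/sin δ ≈ 1.047, b = sin(fδ)/sin δ ≈ 1.047.
p = a·p₁ + b·p₂ ≈ (-0.303, 0.106, 0.947); φ = arcsin(p_z) ≈ 71.28°, λ = atan2(p_y, p_x) ≈ 160.81°.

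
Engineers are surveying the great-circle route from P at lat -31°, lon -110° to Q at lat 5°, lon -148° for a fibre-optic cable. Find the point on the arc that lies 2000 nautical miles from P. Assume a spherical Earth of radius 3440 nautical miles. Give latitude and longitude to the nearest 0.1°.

≈ lat -8.1°, lon -135.9°

From cos δ = sin φ₁ sin φ₂ + cos φ₁ cos φ₂ cos Δλ, the central angle is δ ≈ 0.892 rad (51.1°). The total great-circle distance is δ·R ≈ 0.892 × 3440 ≈ 3068 nmi, so the target fraction is f = 2000/3068 ≈ 0.652.
Interpolate at f ≈ 0.652 with slerp weights a = sin((1−f)δ)/sin δ ≈ 0.393, b = sin(fδ)/sin δ ≈ 0.706.
p = a·p₁ + b·p₂ ≈ (-0.711, -0.689, -0.141); φ = arcsin(p_z) ≈ -8.09°, λ = atan2(p_y, p_x) ≈ -135.92°.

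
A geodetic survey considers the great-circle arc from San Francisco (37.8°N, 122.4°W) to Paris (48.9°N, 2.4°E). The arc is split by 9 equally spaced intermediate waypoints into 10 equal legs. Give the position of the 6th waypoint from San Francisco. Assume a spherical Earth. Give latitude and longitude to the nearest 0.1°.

≈ 64.4°N, 51.7°W

Write both endpoints as unit vectors p₁, p₂ with components (cos φ cos λ, cos φ sin λ, sin φ).
The central angle between the endpoints is δ = arccos(p₁·p₂) ≈ 1.405 rad (80.5°).
Interpolate at f = 6/10 with slerp weights a = sin((1−f)δ)/sin δ ≈ 0.540, b = sin(fδ)/sin δ ≈ 0.757.
p = a·p₁ + b·p₂ ≈ (0.268, -0.340, 0.901); φ = arcsin(p_z) ≈ 64.35°, λ = atan2(p_y, p_x) ≈ -51.67°.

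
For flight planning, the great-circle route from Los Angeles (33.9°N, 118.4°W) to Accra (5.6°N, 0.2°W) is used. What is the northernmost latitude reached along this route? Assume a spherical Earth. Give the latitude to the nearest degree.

The great circle lies in the plane with unit normal n̂ = (p₁ × p₂)/|p₁ × p₂|.
Here n̂_z ≈ +0.773; the vertex latitude is φ_max = arccos|n̂_z| ≈ 39.4°.
Check via Clairaut: cos φ_max = |cos φ₁| · sin C = cos(33.9°)·sin(68.6°) ≈ 0.773, again giving ≈ 39.4°.

≈ 39°N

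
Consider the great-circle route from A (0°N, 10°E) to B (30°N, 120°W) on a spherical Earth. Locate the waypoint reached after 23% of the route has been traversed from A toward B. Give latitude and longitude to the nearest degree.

Convert each endpoint to a unit vector on the sphere (x = cos φ cos λ, y = cos φ sin λ, z = sin φ).
The central angle between the endpoints is δ = arccos(p₁·p₂) ≈ 2.161 rad (123.8°).
Interpolate at f = 0.23 with slerp weights a = sin((1−f)δ)/sin δ ≈ 1.199, b = sin(fδ)/sin δ ≈ 0.574.
p = a·p₁ + b·p₂ ≈ (0.932, -0.222, 0.287); φ = arcsin(p_z) ≈ 16.68°, λ = atan2(p_y, p_x) ≈ -13.42°.

≈ (17°N, 13°W)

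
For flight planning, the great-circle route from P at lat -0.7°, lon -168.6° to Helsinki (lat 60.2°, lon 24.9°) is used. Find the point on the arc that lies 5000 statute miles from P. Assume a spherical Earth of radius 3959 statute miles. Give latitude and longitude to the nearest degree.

≈ lat 70°, lon 169°

Convert each endpoint to a unit vector on the sphere (x = cos φ cos λ, y = cos φ sin λ, z = sin φ).
The central angle between the endpoints is δ = arccos(p₁·p₂) ≈ 2.087 rad (119.6°). The total great-circle distance is δ·R ≈ 2.087 × 3959 ≈ 8263 mi, so the target fraction is f = 5000/8263 ≈ 0.605.
Interpolate at f ≈ 0.605 with slerp weights a = sin((1−f)δ)/sin δ ≈ 0.844, b = sin(fδ)/sin δ ≈ 1.096.
p = a·p₁ + b·p₂ ≈ (-0.333, 0.062, 0.941); φ = arcsin(p_z) ≈ 70.17°, λ = atan2(p_y, p_x) ≈ 169.39°.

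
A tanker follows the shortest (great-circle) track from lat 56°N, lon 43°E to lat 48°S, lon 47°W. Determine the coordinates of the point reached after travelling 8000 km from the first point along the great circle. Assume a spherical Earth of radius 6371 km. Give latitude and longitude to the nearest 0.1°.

Convert each endpoint to a unit vector on the sphere (x = cos φ cos λ, y = cos φ sin λ, z = sin φ).
The central angle between the endpoints is δ = arccos(p₁·p₂) ≈ 2.235 rad (128.0°). The total great-circle distance is δ·R ≈ 2.235 × 6371 ≈ 14236 km, so the target fraction is f = 8000/14236 ≈ 0.562.
Interpolate at f ≈ 0.562 with slerp weights a = sin((1−f)δ)/sin δ ≈ 1.054, b = sin(fδ)/sin δ ≈ 1.207.
p = a·p₁ + b·p₂ ≈ (0.982, -0.189, -0.024); φ = arcsin(p_z) ≈ -1.35°, λ = atan2(p_y, p_x) ≈ -10.89°.

≈ lat 1.4°S, lon 10.9°W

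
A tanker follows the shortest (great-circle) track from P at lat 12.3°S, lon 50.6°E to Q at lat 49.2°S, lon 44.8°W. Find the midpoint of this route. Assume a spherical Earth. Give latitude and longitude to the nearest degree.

From cos δ = sin φ₁ sin φ₂ + cos φ₁ cos φ₂ cos Δλ, the central angle is δ ≈ 1.469 rad (84.2°).
Interpolate at f = 1/2 with slerp weights a = sin((1−f)δ)/sin δ ≈ 0.674, b = sin(fδ)/sin δ ≈ 0.674.
p = a·p₁ + b·p₂ ≈ (0.730, 0.198, -0.654); φ = arcsin(p_z) ≈ -40.82°, λ = atan2(p_y, p_x) ≈ 15.21°.

≈ lat 41°S, lon 15°E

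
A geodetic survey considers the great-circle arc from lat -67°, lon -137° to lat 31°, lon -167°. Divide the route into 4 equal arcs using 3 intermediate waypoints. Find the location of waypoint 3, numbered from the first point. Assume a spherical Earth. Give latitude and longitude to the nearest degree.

≈ lat 6°, lon -162°

Write both endpoints as unit vectors p₁, p₂ with components (cos φ cos λ, cos φ sin λ, sin φ).
The central angle between the endpoints is δ = arccos(p₁·p₂) ≈ 1.756 rad (100.6°).
Interpolate at f = 3/4 with slerp weights a = sin((1−f)δ)/sin δ ≈ 0.432, b = sin(fδ)/sin δ ≈ 0.985.
p = a·p₁ + b·p₂ ≈ (-0.946, -0.305, 0.109); φ = arcsin(p_z) ≈ 6.27°, λ = atan2(p_y, p_x) ≈ -162.12°.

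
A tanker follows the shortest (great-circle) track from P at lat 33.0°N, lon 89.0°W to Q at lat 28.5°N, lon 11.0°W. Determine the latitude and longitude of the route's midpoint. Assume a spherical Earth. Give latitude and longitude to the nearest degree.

Write both endpoints as unit vectors p₁, p₂ with components (cos φ cos λ, cos φ sin λ, sin φ).
The central angle between the endpoints is δ = arccos(p₁·p₂) ≈ 1.145 rad (65.6°).
Interpolate at f = 1/2 with slerp weights a = sin((1−f)δ)/sin δ ≈ 0.595, b = sin(fδ)/sin δ ≈ 0.595.
p = a·p₁ + b·p₂ ≈ (0.522, -0.599, 0.608); φ = arcsin(p_z) ≈ 37.43°, λ = atan2(p_y, p_x) ≈ -48.92°.

≈ lat 37°N, lon 49°W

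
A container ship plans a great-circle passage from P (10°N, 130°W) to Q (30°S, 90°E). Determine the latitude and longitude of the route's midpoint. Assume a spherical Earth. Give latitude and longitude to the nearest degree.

≈ (27°S, 170°E)

Convert each endpoint to a unit vector on the sphere (x = cos φ cos λ, y = cos φ sin λ, z = sin φ).
The central angle between the endpoints is δ = arccos(p₁·p₂) ≈ 2.404 rad (137.7°).
Interpolate at f = 1/2 with slerp weights a = sin((1−f)δ)/sin δ ≈ 1.387, b = sin(fδ)/sin δ ≈ 1.387.
p = a·p₁ + b·p₂ ≈ (-0.878, 0.155, -0.453); φ = arcsin(p_z) ≈ -26.92°, λ = atan2(p_y, p_x) ≈ 170.00°.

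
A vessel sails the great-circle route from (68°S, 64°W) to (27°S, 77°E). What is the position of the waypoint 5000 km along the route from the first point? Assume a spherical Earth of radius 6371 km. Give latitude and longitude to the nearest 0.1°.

≈ (60.9°S, 60.3°E)

Write both endpoints as unit vectors p₁, p₂ with components (cos φ cos λ, cos φ sin λ, sin φ).
The central angle between the endpoints is δ = arccos(p₁·p₂) ≈ 1.409 rad (80.7°). The total great-circle distance is δ·R ≈ 1.409 × 6371 ≈ 8974 km, so the target fraction is f = 5000/8974 ≈ 0.557.
Interpolate at f ≈ 0.557 with slerp weights a = sin((1−f)δ)/sin δ ≈ 0.592, b = sin(fδ)/sin δ ≈ 0.716.
p = a·p₁ + b·p₂ ≈ (0.241, 0.422, -0.874); φ = arcsin(p_z) ≈ -60.91°, λ = atan2(p_y, p_x) ≈ 60.32°.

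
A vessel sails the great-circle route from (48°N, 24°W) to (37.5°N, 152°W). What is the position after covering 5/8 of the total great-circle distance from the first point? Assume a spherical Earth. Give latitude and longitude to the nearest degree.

From cos δ = sin φ₁ sin φ₂ + cos φ₁ cos φ₂ cos Δλ, the central angle is δ ≈ 1.445 rad (82.8°).
Interpolate at f = 5/8 with slerp weights a = sin((1−f)δ)/sin δ ≈ 0.520, b = sin(fδ)/sin δ ≈ 0.791.
p = a·p₁ + b·p₂ ≈ (-0.237, -0.436, 0.868); φ = arcsin(p_z) ≈ 60.24°, λ = atan2(p_y, p_x) ≈ -118.48°.

≈ (60°N, 118°W)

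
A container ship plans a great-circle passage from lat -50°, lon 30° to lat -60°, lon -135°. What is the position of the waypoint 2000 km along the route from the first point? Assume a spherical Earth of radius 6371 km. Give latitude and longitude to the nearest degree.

≈ lat -68°, lon 24°

Write both endpoints as unit vectors p₁, p₂ with components (cos φ cos λ, cos φ sin λ, sin φ).
The central angle between the endpoints is δ = arccos(p₁·p₂) ≈ 1.210 rad (69.3°). The total great-circle distance is δ·R ≈ 1.210 × 6371 ≈ 7709 km, so the target fraction is f = 2000/7709 ≈ 0.259.
Interpolate at f ≈ 0.259 with slerp weights a = sin((1−f)δ)/sin δ ≈ 0.835, b = sin(fδ)/sin δ ≈ 0.330.
p = a·p₁ + b·p₂ ≈ (0.348, 0.152, -0.925); φ = arcsin(p_z) ≈ -67.70°, λ = atan2(p_y, p_x) ≈ 23.54°.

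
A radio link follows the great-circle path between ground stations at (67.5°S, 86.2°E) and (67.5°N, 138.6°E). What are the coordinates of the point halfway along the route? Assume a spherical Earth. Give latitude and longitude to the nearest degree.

≈ (0°N, 112°E)

Write both endpoints as unit vectors p₁, p₂ with components (cos φ cos λ, cos φ sin λ, sin φ).
The central angle between the endpoints is δ = arccos(p₁·p₂) ≈ 2.441 rad (139.8°).
Interpolate at f = 1/2 with slerp weights a = sin((1−f)δ)/sin δ ≈ 1.456, b = sin(fδ)/sin δ ≈ 1.456.
p = a·p₁ + b·p₂ ≈ (-0.381, 0.925, 0.000); φ = arcsin(p_z) ≈ 0.00°, λ = atan2(p_y, p_x) ≈ 112.40°.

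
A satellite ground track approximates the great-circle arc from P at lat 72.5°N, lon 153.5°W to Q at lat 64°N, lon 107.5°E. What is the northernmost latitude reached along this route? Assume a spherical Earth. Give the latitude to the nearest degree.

The great circle lies in the plane with unit normal n̂ = (p₁ × p₂)/|p₁ × p₂|.
Here n̂_z ≈ -0.238; the vertex latitude is φ_max = arccos|n̂_z| ≈ 76.3°.

≈ 76°N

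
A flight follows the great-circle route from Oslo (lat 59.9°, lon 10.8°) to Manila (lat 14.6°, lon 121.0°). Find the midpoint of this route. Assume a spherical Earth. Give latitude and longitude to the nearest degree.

Write both endpoints as unit vectors p₁, p₂ with components (cos φ cos λ, cos φ sin λ, sin φ).
The central angle between the endpoints is δ = arccos(p₁·p₂) ≈ 1.520 rad (87.1°).
Interpolate at f = 1/2 with slerp weights a = sin((1−f)δ)/sin δ ≈ 0.690, b = sin(fδ)/sin δ ≈ 0.690.
p = a·p₁ + b·p₂ ≈ (-0.004, 0.637, 0.771); φ = arcsin(p_z) ≈ 50.42°, λ = atan2(p_y, p_x) ≈ 90.36°.

≈ lat 50°, lon 90°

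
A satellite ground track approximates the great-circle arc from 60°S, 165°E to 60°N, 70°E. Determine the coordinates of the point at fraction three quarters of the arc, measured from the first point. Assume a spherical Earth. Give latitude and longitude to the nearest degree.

≈ 32°N, 102°E

Convert each endpoint to a unit vector on the sphere (x = cos φ cos λ, y = cos φ sin λ, z = sin φ).
The central angle between the endpoints is δ = arccos(p₁·p₂) ≈ 2.452 rad (140.5°).
Interpolate at f = 3/4 with slerp weights a = sin((1−f)δ)/sin δ ≈ 0.905, b = sin(fδ)/sin δ ≈ 1.516.
p = a·p₁ + b·p₂ ≈ (-0.178, 0.830, 0.529); φ = arcsin(p_z) ≈ 31.97°, λ = atan2(p_y, p_x) ≈ 102.09°.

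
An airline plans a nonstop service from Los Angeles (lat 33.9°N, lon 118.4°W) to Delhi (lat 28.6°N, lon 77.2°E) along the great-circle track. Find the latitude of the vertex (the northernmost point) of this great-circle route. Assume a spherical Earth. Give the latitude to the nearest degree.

≈ 77°N

The great circle lies in the plane with unit normal n̂ = (p₁ × p₂)/|p₁ × p₂|.
Here n̂_z ≈ -0.218; the vertex latitude is φ_max = arccos|n̂_z| ≈ 77.4°.
Check via Clairaut: cos φ_max = |cos φ₁| · sin C = cos(33.9°)·sin(15.2°) ≈ 0.218, again giving ≈ 77.4°.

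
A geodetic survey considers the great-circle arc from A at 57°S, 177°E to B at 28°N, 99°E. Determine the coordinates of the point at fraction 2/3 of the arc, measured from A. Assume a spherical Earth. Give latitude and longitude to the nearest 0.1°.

Write both endpoints as unit vectors p₁, p₂ with components (cos φ cos λ, cos φ sin λ, sin φ).
The central angle between the endpoints is δ = arccos(p₁·p₂) ≈ 1.869 rad (107.1°).
Interpolate at f = 2/3 with slerp weights a = sin((1−f)δ)/sin δ ≈ 0.610, b = sin(fδ)/sin δ ≈ 0.991.
p = a·p₁ + b·p₂ ≈ (-0.469, 0.882, -0.046); φ = arcsin(p_z) ≈ -2.66°, λ = atan2(p_y, p_x) ≈ 118.00°.

≈ 2.7°S, 118.0°E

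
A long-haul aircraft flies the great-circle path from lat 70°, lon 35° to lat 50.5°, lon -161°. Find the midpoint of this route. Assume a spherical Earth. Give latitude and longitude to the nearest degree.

Write both endpoints as unit vectors p₁, p₂ with components (cos φ cos λ, cos φ sin λ, sin φ).
The central angle between the endpoints is δ = arccos(p₁·p₂) ≈ 1.029 rad (58.9°).
Interpolate at f = 1/2 with slerp weights a = sin((1−f)δ)/sin δ ≈ 0.574, b = sin(fδ)/sin δ ≈ 0.574.
p = a·p₁ + b·p₂ ≈ (-0.184, -0.006, 0.983); φ = arcsin(p_z) ≈ 79.36°, λ = atan2(p_y, p_x) ≈ -178.05°.

≈ lat 79°, lon -178°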